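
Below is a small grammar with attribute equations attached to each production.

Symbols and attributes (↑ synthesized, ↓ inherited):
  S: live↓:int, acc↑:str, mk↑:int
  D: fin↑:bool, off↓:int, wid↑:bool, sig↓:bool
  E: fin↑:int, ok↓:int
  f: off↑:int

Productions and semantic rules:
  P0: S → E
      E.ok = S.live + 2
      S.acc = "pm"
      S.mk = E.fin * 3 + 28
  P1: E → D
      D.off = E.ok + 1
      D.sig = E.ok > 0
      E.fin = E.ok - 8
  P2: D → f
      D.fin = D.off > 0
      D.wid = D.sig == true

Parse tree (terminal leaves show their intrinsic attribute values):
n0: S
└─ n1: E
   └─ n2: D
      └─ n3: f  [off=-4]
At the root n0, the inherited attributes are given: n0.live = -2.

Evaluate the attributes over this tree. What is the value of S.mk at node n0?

1. n0.live = -2  [given at root]
2. n1.ok = 0  [S.live + 2]
3. n2.off = 1  [E.ok + 1]
4. n2.sig = false  [E.ok > 0]
5. n3.off = -4  [terminal]
6. n2.fin = true  [D.off > 0]
7. n2.wid = false  [D.sig == true]
8. n1.fin = -8  [E.ok - 8]
9. n0.acc = "pm"  ["pm"]
10. n0.mk = 4  [E.fin * 3 + 28]

4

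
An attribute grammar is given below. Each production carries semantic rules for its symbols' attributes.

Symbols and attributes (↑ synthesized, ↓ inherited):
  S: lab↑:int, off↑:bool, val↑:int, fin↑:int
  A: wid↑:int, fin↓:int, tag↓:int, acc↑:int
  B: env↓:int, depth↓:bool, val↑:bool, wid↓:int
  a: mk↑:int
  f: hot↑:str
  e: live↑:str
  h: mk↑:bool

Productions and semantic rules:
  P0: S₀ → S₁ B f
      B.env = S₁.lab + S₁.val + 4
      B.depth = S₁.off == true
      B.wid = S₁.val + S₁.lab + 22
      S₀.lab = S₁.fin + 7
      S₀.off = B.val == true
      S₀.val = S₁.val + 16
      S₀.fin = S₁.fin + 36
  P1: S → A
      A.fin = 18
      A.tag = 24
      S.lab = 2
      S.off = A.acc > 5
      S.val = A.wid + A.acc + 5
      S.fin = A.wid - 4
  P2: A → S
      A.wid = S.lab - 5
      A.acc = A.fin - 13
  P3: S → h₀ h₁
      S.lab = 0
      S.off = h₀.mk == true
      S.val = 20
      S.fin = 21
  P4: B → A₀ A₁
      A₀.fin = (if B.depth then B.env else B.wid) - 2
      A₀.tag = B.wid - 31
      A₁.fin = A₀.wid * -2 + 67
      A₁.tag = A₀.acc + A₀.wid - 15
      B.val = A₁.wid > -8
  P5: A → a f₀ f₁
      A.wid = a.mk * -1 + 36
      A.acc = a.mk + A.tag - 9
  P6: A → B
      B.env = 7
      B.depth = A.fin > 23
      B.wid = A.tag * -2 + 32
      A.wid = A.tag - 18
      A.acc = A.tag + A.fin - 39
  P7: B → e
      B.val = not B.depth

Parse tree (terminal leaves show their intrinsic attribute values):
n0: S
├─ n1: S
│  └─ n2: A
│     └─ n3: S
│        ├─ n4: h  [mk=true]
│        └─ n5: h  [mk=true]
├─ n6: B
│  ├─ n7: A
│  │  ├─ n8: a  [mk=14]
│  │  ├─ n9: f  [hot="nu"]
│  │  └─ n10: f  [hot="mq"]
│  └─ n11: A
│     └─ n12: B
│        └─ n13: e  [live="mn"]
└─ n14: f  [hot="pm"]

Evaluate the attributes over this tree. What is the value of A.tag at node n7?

-2

1. n2.fin = 18  [18]
2. n2.tag = 24  [24]
3. n4.mk = true  [terminal]
4. n5.mk = true  [terminal]
5. n3.lab = 0  [0]
6. n3.off = true  [h₀.mk == true]
7. n3.val = 20  [20]
8. n3.fin = 21  [21]
9. n2.wid = -5  [S.lab - 5]
10. n2.acc = 5  [A.fin - 13]
11. n1.lab = 2  [2]
12. n1.off = false  [A.acc > 5]
13. n1.val = 5  [A.wid + A.acc + 5]
14. n1.fin = -9  [A.wid - 4]
15. n6.env = 11  [S₁.lab + S₁.val + 4]
16. n6.depth = false  [S₁.off == true]
17. n6.wid = 29  [S₁.val + S₁.lab + 22]
18. n7.fin = 27  [(if B.depth then B.env else B.wid) - 2]
19. n7.tag = -2  [B.wid - 31]
20. n8.mk = 14  [terminal]
21. n9.hot = "nu"  [terminal]
22. n10.hot = "mq"  [terminal]
23. n7.wid = 22  [a.mk * -1 + 36]
24. n7.acc = 3  [a.mk + A.tag - 9]
25. n11.fin = 23  [A₀.wid * -2 + 67]
26. n11.tag = 10  [A₀.acc + A₀.wid - 15]
27. n12.env = 7  [7]
28. n12.depth = false  [A.fin > 23]
29. n12.wid = 12  [A.tag * -2 + 32]
30. n13.live = "mn"  [terminal]
31. n12.val = true  [not B.depth]
32. n11.wid = -8  [A.tag - 18]
33. n11.acc = -6  [A.tag + A.fin - 39]
34. n6.val = false  [A₁.wid > -8]
35. n14.hot = "pm"  [terminal]
36. n0.lab = -2  [S₁.fin + 7]
37. n0.off = false  [B.val == true]
38. n0.val = 21  [S₁.val + 16]
39. n0.fin = 27  [S₁.fin + 36]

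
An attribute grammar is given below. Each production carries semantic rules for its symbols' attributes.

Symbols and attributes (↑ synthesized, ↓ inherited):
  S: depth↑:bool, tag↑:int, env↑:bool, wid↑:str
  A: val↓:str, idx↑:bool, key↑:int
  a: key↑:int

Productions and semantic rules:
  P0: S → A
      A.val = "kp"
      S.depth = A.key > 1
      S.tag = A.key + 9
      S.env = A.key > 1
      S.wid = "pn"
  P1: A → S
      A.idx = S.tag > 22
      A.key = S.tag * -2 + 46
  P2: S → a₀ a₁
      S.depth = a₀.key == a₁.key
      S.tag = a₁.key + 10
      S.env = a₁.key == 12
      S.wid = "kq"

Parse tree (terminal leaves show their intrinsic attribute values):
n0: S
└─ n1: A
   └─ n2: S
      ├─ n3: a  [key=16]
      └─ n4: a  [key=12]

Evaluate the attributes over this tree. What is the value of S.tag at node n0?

1. n1.val = "kp"  ["kp"]
2. n3.key = 16  [terminal]
3. n4.key = 12  [terminal]
4. n2.depth = false  [a₀.key == a₁.key]
5. n2.tag = 22  [a₁.key + 10]
6. n2.env = true  [a₁.key == 12]
7. n2.wid = "kq"  ["kq"]
8. n1.idx = false  [S.tag > 22]
9. n1.key = 2  [S.tag * -2 + 46]
10. n0.depth = true  [A.key > 1]
11. n0.tag = 11  [A.key + 9]
12. n0.env = true  [A.key > 1]
13. n0.wid = "pn"  ["pn"]

11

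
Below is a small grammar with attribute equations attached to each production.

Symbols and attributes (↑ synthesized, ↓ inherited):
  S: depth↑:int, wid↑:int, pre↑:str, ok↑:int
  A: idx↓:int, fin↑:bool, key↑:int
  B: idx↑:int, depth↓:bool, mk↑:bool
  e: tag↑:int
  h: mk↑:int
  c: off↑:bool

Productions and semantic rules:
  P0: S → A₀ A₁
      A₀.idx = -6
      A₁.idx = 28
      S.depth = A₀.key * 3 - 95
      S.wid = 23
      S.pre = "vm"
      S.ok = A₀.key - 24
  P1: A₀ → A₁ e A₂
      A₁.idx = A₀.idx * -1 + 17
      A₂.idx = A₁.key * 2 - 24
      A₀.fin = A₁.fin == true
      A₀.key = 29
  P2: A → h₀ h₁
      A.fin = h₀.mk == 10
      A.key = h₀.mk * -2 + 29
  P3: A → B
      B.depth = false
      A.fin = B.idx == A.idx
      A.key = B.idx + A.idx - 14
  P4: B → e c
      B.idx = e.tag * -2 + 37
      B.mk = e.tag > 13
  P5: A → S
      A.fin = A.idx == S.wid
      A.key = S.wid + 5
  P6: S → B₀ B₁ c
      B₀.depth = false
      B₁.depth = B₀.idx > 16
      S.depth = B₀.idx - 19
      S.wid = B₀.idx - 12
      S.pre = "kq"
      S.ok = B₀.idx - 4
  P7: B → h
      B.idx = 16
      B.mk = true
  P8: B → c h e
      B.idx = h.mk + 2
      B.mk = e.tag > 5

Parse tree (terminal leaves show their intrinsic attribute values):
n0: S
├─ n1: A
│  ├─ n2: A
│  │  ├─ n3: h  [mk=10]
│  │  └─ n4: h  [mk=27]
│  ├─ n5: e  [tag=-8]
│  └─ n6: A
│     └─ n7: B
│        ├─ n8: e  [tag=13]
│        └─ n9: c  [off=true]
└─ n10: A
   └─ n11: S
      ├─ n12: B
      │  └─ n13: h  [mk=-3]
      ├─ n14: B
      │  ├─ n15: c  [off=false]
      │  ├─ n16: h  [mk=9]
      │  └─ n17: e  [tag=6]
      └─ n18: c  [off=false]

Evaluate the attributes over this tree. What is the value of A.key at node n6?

-9

1. n1.idx = -6  [-6]
2. n2.idx = 23  [A₀.idx * -1 + 17]
3. n3.mk = 10  [terminal]
4. n4.mk = 27  [terminal]
5. n2.fin = true  [h₀.mk == 10]
6. n2.key = 9  [h₀.mk * -2 + 29]
7. n5.tag = -8  [terminal]
8. n6.idx = -6  [A₁.key * 2 - 24]
9. n7.depth = false  [false]
10. n8.tag = 13  [terminal]
11. n9.off = true  [terminal]
12. n7.idx = 11  [e.tag * -2 + 37]
13. n7.mk = false  [e.tag > 13]
14. n6.fin = false  [B.idx == A.idx]
15. n6.key = -9  [B.idx + A.idx - 14]
16. n1.fin = true  [A₁.fin == true]
17. n1.key = 29  [29]
18. n10.idx = 28  [28]
19. n12.depth = false  [false]
20. n13.mk = -3  [terminal]
21. n12.idx = 16  [16]
22. n12.mk = true  [true]
23. n14.depth = false  [B₀.idx > 16]
24. n15.off = false  [terminal]
25. n16.mk = 9  [terminal]
26. n17.tag = 6  [terminal]
27. n14.idx = 11  [h.mk + 2]
28. n14.mk = true  [e.tag > 5]
29. n18.off = false  [terminal]
30. n11.depth = -3  [B₀.idx - 19]
31. n11.wid = 4  [B₀.idx - 12]
32. n11.pre = "kq"  ["kq"]
33. n11.ok = 12  [B₀.idx - 4]
34. n10.fin = false  [A.idx == S.wid]
35. n10.key = 9  [S.wid + 5]
36. n0.depth = -8  [A₀.key * 3 - 95]
37. n0.wid = 23  [23]
38. n0.pre = "vm"  ["vm"]
39. n0.ok = 5  [A₀.key - 24]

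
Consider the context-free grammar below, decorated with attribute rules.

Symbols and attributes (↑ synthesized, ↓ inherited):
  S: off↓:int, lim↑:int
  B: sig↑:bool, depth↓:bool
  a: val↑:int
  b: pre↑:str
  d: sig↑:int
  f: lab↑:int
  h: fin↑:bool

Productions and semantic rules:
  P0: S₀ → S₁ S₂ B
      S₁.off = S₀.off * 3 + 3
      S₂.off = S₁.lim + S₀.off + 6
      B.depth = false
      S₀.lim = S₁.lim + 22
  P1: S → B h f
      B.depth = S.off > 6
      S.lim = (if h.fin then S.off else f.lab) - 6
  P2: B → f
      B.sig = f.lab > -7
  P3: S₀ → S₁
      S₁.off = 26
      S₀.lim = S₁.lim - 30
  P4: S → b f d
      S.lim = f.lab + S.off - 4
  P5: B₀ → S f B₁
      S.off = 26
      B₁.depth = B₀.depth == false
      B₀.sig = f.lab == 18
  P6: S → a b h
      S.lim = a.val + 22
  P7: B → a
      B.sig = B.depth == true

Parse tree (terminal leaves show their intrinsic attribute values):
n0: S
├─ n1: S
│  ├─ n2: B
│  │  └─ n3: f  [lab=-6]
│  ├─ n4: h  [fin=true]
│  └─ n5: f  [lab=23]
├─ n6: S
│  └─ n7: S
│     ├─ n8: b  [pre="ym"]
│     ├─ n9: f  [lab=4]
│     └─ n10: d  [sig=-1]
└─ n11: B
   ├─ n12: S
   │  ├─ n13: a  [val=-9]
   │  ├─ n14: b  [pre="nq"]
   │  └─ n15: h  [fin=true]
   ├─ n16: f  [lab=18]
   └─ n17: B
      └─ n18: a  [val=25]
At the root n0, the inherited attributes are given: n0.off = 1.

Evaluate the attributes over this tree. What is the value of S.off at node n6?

7

1. n0.off = 1  [given at root]
2. n1.off = 6  [S₀.off * 3 + 3]
3. n2.depth = false  [S.off > 6]
4. n3.lab = -6  [terminal]
5. n2.sig = true  [f.lab > -7]
6. n4.fin = true  [terminal]
7. n5.lab = 23  [terminal]
8. n1.lim = 0  [(if h.fin then S.off else f.lab) - 6]
9. n6.off = 7  [S₁.lim + S₀.off + 6]
10. n7.off = 26  [26]
11. n8.pre = "ym"  [terminal]
12. n9.lab = 4  [terminal]
13. n10.sig = -1  [terminal]
14. n7.lim = 26  [f.lab + S.off - 4]
15. n6.lim = -4  [S₁.lim - 30]
16. n11.depth = false  [false]
17. n12.off = 26  [26]
18. n13.val = -9  [terminal]
19. n14.pre = "nq"  [terminal]
20. n15.fin = true  [terminal]
21. n12.lim = 13  [a.val + 22]
22. n16.lab = 18  [terminal]
23. n17.depth = true  [B₀.depth == false]
24. n18.val = 25  [terminal]
25. n17.sig = true  [B.depth == true]
26. n11.sig = true  [f.lab == 18]
27. n0.lim = 22  [S₁.lim + 22]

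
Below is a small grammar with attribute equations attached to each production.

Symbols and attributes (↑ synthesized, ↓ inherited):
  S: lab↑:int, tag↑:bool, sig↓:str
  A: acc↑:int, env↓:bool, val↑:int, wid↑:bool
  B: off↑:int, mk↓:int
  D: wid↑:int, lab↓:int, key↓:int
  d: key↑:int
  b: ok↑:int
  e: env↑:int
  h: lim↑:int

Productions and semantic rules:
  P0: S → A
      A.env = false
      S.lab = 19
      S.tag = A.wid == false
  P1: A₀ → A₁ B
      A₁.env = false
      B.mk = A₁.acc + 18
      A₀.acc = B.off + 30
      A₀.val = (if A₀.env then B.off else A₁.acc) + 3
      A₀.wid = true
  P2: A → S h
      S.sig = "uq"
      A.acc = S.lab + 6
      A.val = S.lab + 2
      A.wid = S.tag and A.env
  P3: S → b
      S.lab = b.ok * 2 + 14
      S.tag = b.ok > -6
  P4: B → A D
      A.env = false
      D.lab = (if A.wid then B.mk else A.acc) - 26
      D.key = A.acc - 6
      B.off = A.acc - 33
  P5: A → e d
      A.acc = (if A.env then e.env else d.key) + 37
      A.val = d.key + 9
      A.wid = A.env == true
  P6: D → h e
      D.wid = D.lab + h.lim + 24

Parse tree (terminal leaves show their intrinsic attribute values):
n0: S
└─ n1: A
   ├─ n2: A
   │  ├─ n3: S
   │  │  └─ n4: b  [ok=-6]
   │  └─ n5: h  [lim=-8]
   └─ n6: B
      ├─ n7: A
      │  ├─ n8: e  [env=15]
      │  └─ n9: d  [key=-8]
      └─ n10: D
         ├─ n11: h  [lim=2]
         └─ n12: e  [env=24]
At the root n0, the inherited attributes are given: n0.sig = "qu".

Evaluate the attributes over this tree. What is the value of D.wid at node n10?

1. n0.sig = "qu"  [given at root]
2. n1.env = false  [false]
3. n2.env = false  [false]
4. n3.sig = "uq"  ["uq"]
5. n4.ok = -6  [terminal]
6. n3.lab = 2  [b.ok * 2 + 14]
7. n3.tag = false  [b.ok > -6]
8. n5.lim = -8  [terminal]
9. n2.acc = 8  [S.lab + 6]
10. n2.val = 4  [S.lab + 2]
11. n2.wid = false  [S.tag and A.env]
12. n6.mk = 26  [A₁.acc + 18]
13. n7.env = false  [false]
14. n8.env = 15  [terminal]
15. n9.key = -8  [terminal]
16. n7.acc = 29  [(if A.env then e.env else d.key) + 37]
17. n7.val = 1  [d.key + 9]
18. n7.wid = false  [A.env == true]
19. n10.lab = 3  [(if A.wid then B.mk else A.acc) - 26]
20. n10.key = 23  [A.acc - 6]
21. n11.lim = 2  [terminal]
22. n12.env = 24  [terminal]
23. n10.wid = 29  [D.lab + h.lim + 24]
24. n6.off = -4  [A.acc - 33]
25. n1.acc = 26  [B.off + 30]
26. n1.val = 11  [(if A₀.env then B.off else A₁.acc) + 3]
27. n1.wid = true  [true]
28. n0.lab = 19  [19]
29. n0.tag = false  [A.wid == false]

29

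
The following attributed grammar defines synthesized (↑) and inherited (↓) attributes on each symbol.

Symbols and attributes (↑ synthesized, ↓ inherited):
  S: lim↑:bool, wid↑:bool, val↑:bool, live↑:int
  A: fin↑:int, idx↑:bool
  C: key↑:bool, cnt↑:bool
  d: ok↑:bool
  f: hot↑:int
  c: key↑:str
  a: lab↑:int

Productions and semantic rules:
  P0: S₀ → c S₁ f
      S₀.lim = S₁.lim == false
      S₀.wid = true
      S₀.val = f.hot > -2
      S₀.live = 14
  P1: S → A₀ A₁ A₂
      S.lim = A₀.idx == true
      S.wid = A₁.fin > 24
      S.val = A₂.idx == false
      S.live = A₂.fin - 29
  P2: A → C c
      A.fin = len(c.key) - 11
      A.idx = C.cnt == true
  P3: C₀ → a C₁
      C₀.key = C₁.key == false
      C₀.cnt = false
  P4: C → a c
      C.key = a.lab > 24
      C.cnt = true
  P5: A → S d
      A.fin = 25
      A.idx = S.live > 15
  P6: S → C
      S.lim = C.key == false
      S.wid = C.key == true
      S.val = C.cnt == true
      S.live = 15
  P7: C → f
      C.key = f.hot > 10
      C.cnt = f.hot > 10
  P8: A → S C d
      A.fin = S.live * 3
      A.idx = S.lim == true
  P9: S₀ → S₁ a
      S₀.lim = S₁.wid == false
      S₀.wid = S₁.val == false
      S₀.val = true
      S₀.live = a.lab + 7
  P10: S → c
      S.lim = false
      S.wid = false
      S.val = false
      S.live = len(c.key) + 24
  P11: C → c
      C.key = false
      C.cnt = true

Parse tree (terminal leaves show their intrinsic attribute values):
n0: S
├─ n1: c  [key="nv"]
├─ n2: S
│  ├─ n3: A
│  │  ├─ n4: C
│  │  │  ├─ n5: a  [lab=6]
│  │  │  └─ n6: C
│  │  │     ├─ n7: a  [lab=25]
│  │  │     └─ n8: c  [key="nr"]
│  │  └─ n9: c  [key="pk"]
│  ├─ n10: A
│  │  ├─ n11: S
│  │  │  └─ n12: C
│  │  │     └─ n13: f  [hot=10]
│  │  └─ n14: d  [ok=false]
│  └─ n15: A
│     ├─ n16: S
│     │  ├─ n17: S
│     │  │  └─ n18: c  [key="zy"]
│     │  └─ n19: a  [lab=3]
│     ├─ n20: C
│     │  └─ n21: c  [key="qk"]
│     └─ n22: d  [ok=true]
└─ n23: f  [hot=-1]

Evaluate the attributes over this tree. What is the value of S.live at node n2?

1. n1.key = "nv"  [terminal]
2. n5.lab = 6  [terminal]
3. n7.lab = 25  [terminal]
4. n8.key = "nr"  [terminal]
5. n6.key = true  [a.lab > 24]
6. n6.cnt = true  [true]
7. n4.key = false  [C₁.key == false]
8. n4.cnt = false  [false]
9. n9.key = "pk"  [terminal]
10. n3.fin = -9  [len(c.key) - 11]
11. n3.idx = false  [C.cnt == true]
12. n13.hot = 10  [terminal]
13. n12.key = false  [f.hot > 10]
14. n12.cnt = false  [f.hot > 10]
15. n11.lim = true  [C.key == false]
16. n11.wid = false  [C.key == true]
17. n11.val = false  [C.cnt == true]
18. n11.live = 15  [15]
19. n14.ok = false  [terminal]
20. n10.fin = 25  [25]
21. n10.idx = false  [S.live > 15]
22. n18.key = "zy"  [terminal]
23. n17.lim = false  [false]
24. n17.wid = false  [false]
25. n17.val = false  [false]
26. n17.live = 26  [len(c.key) + 24]
27. n19.lab = 3  [terminal]
28. n16.lim = true  [S₁.wid == false]
29. n16.wid = true  [S₁.val == false]
30. n16.val = true  [true]
31. n16.live = 10  [a.lab + 7]
32. n21.key = "qk"  [terminal]
33. n20.key = false  [false]
34. n20.cnt = true  [true]
35. n22.ok = true  [terminal]
36. n15.fin = 30  [S.live * 3]
37. n15.idx = true  [S.lim == true]
38. n2.lim = false  [A₀.idx == true]
39. n2.wid = true  [A₁.fin > 24]
40. n2.val = false  [A₂.idx == false]
41. n2.live = 1  [A₂.fin - 29]
42. n23.hot = -1  [terminal]
43. n0.lim = true  [S₁.lim == false]
44. n0.wid = true  [true]
45. n0.val = true  [f.hot > -2]
46. n0.live = 14  [14]

1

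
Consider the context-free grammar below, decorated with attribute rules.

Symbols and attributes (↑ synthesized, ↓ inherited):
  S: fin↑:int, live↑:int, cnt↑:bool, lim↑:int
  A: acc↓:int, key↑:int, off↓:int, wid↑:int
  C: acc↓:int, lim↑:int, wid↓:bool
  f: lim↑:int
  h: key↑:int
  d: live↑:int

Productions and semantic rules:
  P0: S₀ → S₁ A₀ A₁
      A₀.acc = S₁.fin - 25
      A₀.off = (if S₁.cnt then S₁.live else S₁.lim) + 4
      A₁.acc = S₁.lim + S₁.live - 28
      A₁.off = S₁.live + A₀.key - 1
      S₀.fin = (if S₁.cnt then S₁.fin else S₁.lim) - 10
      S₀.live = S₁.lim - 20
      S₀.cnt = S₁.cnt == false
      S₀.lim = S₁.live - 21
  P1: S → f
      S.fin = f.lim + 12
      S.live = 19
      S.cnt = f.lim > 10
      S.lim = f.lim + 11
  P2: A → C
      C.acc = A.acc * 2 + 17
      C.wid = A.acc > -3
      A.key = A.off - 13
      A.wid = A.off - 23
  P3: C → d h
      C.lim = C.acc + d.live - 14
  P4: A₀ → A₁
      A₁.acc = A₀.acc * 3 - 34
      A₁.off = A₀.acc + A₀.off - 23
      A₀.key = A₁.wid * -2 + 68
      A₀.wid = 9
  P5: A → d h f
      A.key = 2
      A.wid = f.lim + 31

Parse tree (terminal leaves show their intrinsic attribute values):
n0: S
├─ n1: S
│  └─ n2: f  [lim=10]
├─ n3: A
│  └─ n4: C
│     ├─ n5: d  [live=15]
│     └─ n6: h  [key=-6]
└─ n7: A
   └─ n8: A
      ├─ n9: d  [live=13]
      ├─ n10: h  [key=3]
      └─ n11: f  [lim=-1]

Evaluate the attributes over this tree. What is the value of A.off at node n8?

19

1. n2.lim = 10  [terminal]
2. n1.fin = 22  [f.lim + 12]
3. n1.live = 19  [19]
4. n1.cnt = false  [f.lim > 10]
5. n1.lim = 21  [f.lim + 11]
6. n3.acc = -3  [S₁.fin - 25]
7. n3.off = 25  [(if S₁.cnt then S₁.live else S₁.lim) + 4]
8. n4.acc = 11  [A.acc * 2 + 17]
9. n4.wid = false  [A.acc > -3]
10. n5.live = 15  [terminal]
11. n6.key = -6  [terminal]
12. n4.lim = 12  [C.acc + d.live - 14]
13. n3.key = 12  [A.off - 13]
14. n3.wid = 2  [A.off - 23]
15. n7.acc = 12  [S₁.lim + S₁.live - 28]
16. n7.off = 30  [S₁.live + A₀.key - 1]
17. n8.acc = 2  [A₀.acc * 3 - 34]
18. n8.off = 19  [A₀.acc + A₀.off - 23]
19. n9.live = 13  [terminal]
20. n10.key = 3  [terminal]
21. n11.lim = -1  [terminal]
22. n8.key = 2  [2]
23. n8.wid = 30  [f.lim + 31]
24. n7.key = 8  [A₁.wid * -2 + 68]
25. n7.wid = 9  [9]
26. n0.fin = 11  [(if S₁.cnt then S₁.fin else S₁.lim) - 10]
27. n0.live = 1  [S₁.lim - 20]
28. n0.cnt = true  [S₁.cnt == false]
29. n0.lim = -2  [S₁.live - 21]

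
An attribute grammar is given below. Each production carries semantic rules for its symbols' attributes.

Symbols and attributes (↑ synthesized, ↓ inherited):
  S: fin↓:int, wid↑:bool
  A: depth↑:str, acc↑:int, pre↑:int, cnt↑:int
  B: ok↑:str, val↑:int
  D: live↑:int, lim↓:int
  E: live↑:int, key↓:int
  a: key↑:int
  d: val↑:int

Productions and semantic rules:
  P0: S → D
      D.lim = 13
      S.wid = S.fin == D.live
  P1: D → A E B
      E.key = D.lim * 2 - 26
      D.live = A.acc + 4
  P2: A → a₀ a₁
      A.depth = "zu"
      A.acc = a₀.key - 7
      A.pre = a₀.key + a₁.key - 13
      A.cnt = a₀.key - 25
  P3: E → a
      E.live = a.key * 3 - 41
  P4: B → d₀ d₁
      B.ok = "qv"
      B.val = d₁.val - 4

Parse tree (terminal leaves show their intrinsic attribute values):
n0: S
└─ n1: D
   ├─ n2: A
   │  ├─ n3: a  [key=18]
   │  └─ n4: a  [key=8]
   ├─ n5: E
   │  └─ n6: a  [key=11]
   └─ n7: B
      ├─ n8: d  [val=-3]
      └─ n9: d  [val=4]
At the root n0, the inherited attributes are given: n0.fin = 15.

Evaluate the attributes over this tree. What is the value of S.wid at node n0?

1. n0.fin = 15  [given at root]
2. n1.lim = 13  [13]
3. n3.key = 18  [terminal]
4. n4.key = 8  [terminal]
5. n2.depth = "zu"  ["zu"]
6. n2.acc = 11  [a₀.key - 7]
7. n2.pre = 13  [a₀.key + a₁.key - 13]
8. n2.cnt = -7  [a₀.key - 25]
9. n5.key = 0  [D.lim * 2 - 26]
10. n6.key = 11  [terminal]
11. n5.live = -8  [a.key * 3 - 41]
12. n8.val = -3  [terminal]
13. n9.val = 4  [terminal]
14. n7.ok = "qv"  ["qv"]
15. n7.val = 0  [d₁.val - 4]
16. n1.live = 15  [A.acc + 4]
17. n0.wid = true  [S.fin == D.live]

true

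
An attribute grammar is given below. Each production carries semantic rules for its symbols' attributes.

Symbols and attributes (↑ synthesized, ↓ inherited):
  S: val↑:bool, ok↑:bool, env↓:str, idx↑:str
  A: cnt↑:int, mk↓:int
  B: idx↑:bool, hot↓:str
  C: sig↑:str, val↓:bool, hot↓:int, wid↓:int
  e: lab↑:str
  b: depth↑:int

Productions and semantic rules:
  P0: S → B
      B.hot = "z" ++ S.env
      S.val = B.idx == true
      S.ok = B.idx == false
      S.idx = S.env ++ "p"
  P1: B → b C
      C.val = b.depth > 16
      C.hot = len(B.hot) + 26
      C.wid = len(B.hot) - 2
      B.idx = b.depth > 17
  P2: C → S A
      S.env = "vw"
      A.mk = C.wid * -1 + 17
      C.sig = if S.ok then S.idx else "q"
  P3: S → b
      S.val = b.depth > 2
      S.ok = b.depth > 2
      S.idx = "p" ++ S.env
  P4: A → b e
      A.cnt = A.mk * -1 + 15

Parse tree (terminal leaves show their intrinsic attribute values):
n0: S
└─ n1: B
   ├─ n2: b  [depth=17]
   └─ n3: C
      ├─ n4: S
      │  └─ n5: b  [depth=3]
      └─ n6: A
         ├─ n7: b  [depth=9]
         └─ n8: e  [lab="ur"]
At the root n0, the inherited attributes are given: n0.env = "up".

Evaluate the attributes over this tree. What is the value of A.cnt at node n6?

-1

1. n0.env = "up"  [given at root]
2. n1.hot = "zup"  ["z" ++ S.env]
3. n2.depth = 17  [terminal]
4. n3.val = true  [b.depth > 16]
5. n3.hot = 29  [len(B.hot) + 26]
6. n3.wid = 1  [len(B.hot) - 2]
7. n4.env = "vw"  ["vw"]
8. n5.depth = 3  [terminal]
9. n4.val = true  [b.depth > 2]
10. n4.ok = true  [b.depth > 2]
11. n4.idx = "pvw"  ["p" ++ S.env]
12. n6.mk = 16  [C.wid * -1 + 17]
13. n7.depth = 9  [terminal]
14. n8.lab = "ur"  [terminal]
15. n6.cnt = -1  [A.mk * -1 + 15]
16. n3.sig = "pvw"  [if S.ok then S.idx else "q"]
17. n1.idx = false  [b.depth > 17]
18. n0.val = false  [B.idx == true]
19. n0.ok = true  [B.idx == false]
20. n0.idx = "upp"  [S.env ++ "p"]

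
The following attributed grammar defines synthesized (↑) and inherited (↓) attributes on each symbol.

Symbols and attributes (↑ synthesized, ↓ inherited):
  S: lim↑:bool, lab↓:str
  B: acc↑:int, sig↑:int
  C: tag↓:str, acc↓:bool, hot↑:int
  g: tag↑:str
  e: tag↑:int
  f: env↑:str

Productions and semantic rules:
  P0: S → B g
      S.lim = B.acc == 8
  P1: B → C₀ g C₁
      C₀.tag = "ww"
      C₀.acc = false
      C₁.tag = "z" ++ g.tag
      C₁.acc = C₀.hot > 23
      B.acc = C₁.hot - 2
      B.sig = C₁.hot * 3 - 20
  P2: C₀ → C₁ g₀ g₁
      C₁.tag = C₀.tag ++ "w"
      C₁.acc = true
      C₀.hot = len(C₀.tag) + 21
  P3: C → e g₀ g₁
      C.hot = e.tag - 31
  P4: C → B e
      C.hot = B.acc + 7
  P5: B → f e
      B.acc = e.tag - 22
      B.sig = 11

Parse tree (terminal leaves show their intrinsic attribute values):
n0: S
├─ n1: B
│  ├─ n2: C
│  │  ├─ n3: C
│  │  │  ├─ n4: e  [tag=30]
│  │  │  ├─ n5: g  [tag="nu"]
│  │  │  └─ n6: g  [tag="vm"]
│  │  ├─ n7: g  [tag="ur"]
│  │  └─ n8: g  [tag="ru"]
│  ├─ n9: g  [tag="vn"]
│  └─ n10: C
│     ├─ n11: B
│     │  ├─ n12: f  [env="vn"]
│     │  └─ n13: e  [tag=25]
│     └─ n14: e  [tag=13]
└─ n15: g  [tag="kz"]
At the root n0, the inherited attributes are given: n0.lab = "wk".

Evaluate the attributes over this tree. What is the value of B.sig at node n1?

10

1. n0.lab = "wk"  [given at root]
2. n2.tag = "ww"  ["ww"]
3. n2.acc = false  [false]
4. n3.tag = "www"  [C₀.tag ++ "w"]
5. n3.acc = true  [true]
6. n4.tag = 30  [terminal]
7. n5.tag = "nu"  [terminal]
8. n6.tag = "vm"  [terminal]
9. n3.hot = -1  [e.tag - 31]
10. n7.tag = "ur"  [terminal]
11. n8.tag = "ru"  [terminal]
12. n2.hot = 23  [len(C₀.tag) + 21]
13. n9.tag = "vn"  [terminal]
14. n10.tag = "zvn"  ["z" ++ g.tag]
15. n10.acc = false  [C₀.hot > 23]
16. n12.env = "vn"  [terminal]
17. n13.tag = 25  [terminal]
18. n11.acc = 3  [e.tag - 22]
19. n11.sig = 11  [11]
20. n14.tag = 13  [terminal]
21. n10.hot = 10  [B.acc + 7]
22. n1.acc = 8  [C₁.hot - 2]
23. n1.sig = 10  [C₁.hot * 3 - 20]
24. n15.tag = "kz"  [terminal]
25. n0.lim = true  [B.acc == 8]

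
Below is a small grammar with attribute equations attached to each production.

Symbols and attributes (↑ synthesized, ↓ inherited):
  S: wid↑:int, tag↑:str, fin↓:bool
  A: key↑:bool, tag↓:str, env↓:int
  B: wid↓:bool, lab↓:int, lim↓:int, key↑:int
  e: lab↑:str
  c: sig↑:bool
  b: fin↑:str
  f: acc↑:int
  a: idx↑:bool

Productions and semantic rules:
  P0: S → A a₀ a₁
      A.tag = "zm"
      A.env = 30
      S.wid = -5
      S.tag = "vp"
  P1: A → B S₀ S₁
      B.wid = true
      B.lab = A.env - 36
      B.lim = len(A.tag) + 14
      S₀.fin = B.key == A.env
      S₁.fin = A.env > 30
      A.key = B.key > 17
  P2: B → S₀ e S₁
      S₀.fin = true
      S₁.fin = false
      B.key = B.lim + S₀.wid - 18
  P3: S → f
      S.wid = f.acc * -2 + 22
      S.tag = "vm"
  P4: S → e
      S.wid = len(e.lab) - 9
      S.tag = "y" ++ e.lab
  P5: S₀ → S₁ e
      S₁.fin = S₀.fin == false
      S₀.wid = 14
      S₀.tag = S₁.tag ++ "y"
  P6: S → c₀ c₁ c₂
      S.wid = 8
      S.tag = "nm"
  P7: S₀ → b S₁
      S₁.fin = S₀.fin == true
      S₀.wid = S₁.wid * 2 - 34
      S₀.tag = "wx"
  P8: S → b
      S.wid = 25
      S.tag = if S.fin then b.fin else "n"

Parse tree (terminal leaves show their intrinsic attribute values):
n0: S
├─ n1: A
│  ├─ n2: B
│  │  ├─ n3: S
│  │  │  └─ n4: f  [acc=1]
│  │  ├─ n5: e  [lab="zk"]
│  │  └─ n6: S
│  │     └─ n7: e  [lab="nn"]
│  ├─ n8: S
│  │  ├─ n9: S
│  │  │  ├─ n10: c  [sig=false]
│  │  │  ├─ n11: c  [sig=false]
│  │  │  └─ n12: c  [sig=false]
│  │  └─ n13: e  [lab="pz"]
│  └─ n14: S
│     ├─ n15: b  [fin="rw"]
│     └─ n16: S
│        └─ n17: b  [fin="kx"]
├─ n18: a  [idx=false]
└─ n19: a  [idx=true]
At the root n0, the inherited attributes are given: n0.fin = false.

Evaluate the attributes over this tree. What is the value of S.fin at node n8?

false

1. n0.fin = false  [given at root]
2. n1.tag = "zm"  ["zm"]
3. n1.env = 30  [30]
4. n2.wid = true  [true]
5. n2.lab = -6  [A.env - 36]
6. n2.lim = 16  [len(A.tag) + 14]
7. n3.fin = true  [true]
8. n4.acc = 1  [terminal]
9. n3.wid = 20  [f.acc * -2 + 22]
10. n3.tag = "vm"  ["vm"]
11. n5.lab = "zk"  [terminal]
12. n6.fin = false  [false]
13. n7.lab = "nn"  [terminal]
14. n6.wid = -7  [len(e.lab) - 9]
15. n6.tag = "ynn"  ["y" ++ e.lab]
16. n2.key = 18  [B.lim + S₀.wid - 18]
17. n8.fin = false  [B.key == A.env]
18. n9.fin = true  [S₀.fin == false]
19. n10.sig = false  [terminal]
20. n11.sig = false  [terminal]
21. n12.sig = false  [terminal]
22. n9.wid = 8  [8]
23. n9.tag = "nm"  ["nm"]
24. n13.lab = "pz"  [terminal]
25. n8.wid = 14  [14]
26. n8.tag = "nmy"  [S₁.tag ++ "y"]
27. n14.fin = false  [A.env > 30]
28. n15.fin = "rw"  [terminal]
29. n16.fin = false  [S₀.fin == true]
30. n17.fin = "kx"  [terminal]
31. n16.wid = 25  [25]
32. n16.tag = "n"  [if S.fin then b.fin else "n"]
33. n14.wid = 16  [S₁.wid * 2 - 34]
34. n14.tag = "wx"  ["wx"]
35. n1.key = true  [B.key > 17]
36. n18.idx = false  [terminal]
37. n19.idx = true  [terminal]
38. n0.wid = -5  [-5]
39. n0.tag = "vp"  ["vp"]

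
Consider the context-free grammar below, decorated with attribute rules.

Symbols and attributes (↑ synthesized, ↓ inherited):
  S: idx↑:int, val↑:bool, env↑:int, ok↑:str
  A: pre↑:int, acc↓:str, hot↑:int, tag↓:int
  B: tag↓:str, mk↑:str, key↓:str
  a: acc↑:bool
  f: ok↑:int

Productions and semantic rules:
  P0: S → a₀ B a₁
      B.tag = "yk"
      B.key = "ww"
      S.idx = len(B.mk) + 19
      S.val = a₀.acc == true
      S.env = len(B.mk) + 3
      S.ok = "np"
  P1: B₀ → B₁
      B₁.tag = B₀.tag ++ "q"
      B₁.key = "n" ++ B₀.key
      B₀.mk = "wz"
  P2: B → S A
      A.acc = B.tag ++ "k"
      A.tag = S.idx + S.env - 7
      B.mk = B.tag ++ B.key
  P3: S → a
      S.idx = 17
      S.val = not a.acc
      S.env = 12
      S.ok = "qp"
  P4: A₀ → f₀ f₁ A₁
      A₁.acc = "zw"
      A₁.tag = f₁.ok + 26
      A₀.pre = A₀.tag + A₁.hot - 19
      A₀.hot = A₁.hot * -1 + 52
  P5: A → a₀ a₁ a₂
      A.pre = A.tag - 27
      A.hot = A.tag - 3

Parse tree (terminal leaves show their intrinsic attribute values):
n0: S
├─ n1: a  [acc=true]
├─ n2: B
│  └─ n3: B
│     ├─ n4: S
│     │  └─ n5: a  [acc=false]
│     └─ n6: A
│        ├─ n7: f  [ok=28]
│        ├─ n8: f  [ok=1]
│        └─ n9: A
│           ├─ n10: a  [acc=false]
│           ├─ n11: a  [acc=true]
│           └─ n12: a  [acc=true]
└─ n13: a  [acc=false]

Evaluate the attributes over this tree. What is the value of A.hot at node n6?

1. n1.acc = true  [terminal]
2. n2.tag = "yk"  ["yk"]
3. n2.key = "ww"  ["ww"]
4. n3.tag = "ykq"  [B₀.tag ++ "q"]
5. n3.key = "nww"  ["n" ++ B₀.key]
6. n5.acc = false  [terminal]
7. n4.idx = 17  [17]
8. n4.val = true  [not a.acc]
9. n4.env = 12  [12]
10. n4.ok = "qp"  ["qp"]
11. n6.acc = "ykqk"  [B.tag ++ "k"]
12. n6.tag = 22  [S.idx + S.env - 7]
13. n7.ok = 28  [terminal]
14. n8.ok = 1  [terminal]
15. n9.acc = "zw"  ["zw"]
16. n9.tag = 27  [f₁.ok + 26]
17. n10.acc = false  [terminal]
18. n11.acc = true  [terminal]
19. n12.acc = true  [terminal]
20. n9.pre = 0  [A.tag - 27]
21. n9.hot = 24  [A.tag - 3]
22. n6.pre = 27  [A₀.tag + A₁.hot - 19]
23. n6.hot = 28  [A₁.hot * -1 + 52]
24. n3.mk = "ykqnww"  [B.tag ++ B.key]
25. n2.mk = "wz"  ["wz"]
26. n13.acc = false  [terminal]
27. n0.idx = 21  [len(B.mk) + 19]
28. n0.val = true  [a₀.acc == true]
29. n0.env = 5  [len(B.mk) + 3]
30. n0.ok = "np"  ["np"]

28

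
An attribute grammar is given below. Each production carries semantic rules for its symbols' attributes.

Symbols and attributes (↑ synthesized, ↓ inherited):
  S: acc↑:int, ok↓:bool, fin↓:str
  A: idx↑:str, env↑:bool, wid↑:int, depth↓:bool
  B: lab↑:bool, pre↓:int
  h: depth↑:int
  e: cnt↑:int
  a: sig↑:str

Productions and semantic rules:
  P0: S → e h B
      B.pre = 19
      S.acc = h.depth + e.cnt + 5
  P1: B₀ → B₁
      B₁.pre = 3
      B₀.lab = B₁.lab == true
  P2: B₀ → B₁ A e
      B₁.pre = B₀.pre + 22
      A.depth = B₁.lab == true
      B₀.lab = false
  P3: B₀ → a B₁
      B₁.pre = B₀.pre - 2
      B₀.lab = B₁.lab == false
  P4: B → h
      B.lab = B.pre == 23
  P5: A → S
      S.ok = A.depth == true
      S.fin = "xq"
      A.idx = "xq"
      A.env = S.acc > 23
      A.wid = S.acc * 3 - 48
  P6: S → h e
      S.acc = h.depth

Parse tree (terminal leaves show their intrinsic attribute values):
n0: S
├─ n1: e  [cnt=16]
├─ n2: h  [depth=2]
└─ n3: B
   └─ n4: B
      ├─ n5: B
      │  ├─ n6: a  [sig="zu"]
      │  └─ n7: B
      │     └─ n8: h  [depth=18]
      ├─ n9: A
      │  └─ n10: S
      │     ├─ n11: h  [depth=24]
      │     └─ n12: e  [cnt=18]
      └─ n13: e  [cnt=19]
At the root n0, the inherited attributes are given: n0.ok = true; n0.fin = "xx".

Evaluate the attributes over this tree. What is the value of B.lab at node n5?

false

1. n0.ok = true  [given at root]
2. n0.fin = "xx"  [given at root]
3. n1.cnt = 16  [terminal]
4. n2.depth = 2  [terminal]
5. n3.pre = 19  [19]
6. n4.pre = 3  [3]
7. n5.pre = 25  [B₀.pre + 22]
8. n6.sig = "zu"  [terminal]
9. n7.pre = 23  [B₀.pre - 2]
10. n8.depth = 18  [terminal]
11. n7.lab = true  [B.pre == 23]
12. n5.lab = false  [B₁.lab == false]
13. n9.depth = false  [B₁.lab == true]
14. n10.ok = false  [A.depth == true]
15. n10.fin = "xq"  ["xq"]
16. n11.depth = 24  [terminal]
17. n12.cnt = 18  [terminal]
18. n10.acc = 24  [h.depth]
19. n9.idx = "xq"  ["xq"]
20. n9.env = true  [S.acc > 23]
21. n9.wid = 24  [S.acc * 3 - 48]
22. n13.cnt = 19  [terminal]
23. n4.lab = false  [false]
24. n3.lab = false  [B₁.lab == true]
25. n0.acc = 23  [h.depth + e.cnt + 5]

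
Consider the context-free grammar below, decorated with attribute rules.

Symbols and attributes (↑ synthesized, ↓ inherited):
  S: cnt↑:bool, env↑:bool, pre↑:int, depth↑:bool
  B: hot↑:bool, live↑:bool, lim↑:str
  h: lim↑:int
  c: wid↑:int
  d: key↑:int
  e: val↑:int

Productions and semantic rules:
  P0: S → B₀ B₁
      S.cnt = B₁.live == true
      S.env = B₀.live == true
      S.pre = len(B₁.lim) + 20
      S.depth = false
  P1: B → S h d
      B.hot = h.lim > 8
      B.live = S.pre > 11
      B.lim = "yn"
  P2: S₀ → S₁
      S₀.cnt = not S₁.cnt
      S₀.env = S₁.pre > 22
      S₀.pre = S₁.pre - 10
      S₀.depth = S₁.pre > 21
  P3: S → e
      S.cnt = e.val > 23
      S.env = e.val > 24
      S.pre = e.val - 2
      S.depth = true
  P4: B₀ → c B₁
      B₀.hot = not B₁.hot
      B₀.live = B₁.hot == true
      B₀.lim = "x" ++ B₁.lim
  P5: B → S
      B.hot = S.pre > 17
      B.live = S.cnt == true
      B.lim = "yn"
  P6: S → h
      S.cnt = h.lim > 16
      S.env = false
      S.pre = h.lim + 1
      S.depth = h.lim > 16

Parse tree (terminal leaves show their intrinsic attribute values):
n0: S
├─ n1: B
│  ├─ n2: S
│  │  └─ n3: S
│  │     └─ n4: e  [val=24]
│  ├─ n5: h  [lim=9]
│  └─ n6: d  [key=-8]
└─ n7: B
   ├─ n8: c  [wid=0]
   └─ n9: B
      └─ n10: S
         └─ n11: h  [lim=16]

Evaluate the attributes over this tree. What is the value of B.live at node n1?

1. n4.val = 24  [terminal]
2. n3.cnt = true  [e.val > 23]
3. n3.env = false  [e.val > 24]
4. n3.pre = 22  [e.val - 2]
5. n3.depth = true  [true]
6. n2.cnt = false  [not S₁.cnt]
7. n2.env = false  [S₁.pre > 22]
8. n2.pre = 12  [S₁.pre - 10]
9. n2.depth = true  [S₁.pre > 21]
10. n5.lim = 9  [terminal]
11. n6.key = -8  [terminal]
12. n1.hot = true  [h.lim > 8]
13. n1.live = true  [S.pre > 11]
14. n1.lim = "yn"  ["yn"]
15. n8.wid = 0  [terminal]
16. n11.lim = 16  [terminal]
17. n10.cnt = false  [h.lim > 16]
18. n10.env = false  [false]
19. n10.pre = 17  [h.lim + 1]
20. n10.depth = false  [h.lim > 16]
21. n9.hot = false  [S.pre > 17]
22. n9.live = false  [S.cnt == true]
23. n9.lim = "yn"  ["yn"]
24. n7.hot = true  [not B₁.hot]
25. n7.live = false  [B₁.hot == true]
26. n7.lim = "xyn"  ["x" ++ B₁.lim]
27. n0.cnt = false  [B₁.live == true]
28. n0.env = true  [B₀.live == true]
29. n0.pre = 23  [len(B₁.lim) + 20]
30. n0.depth = false  [false]

true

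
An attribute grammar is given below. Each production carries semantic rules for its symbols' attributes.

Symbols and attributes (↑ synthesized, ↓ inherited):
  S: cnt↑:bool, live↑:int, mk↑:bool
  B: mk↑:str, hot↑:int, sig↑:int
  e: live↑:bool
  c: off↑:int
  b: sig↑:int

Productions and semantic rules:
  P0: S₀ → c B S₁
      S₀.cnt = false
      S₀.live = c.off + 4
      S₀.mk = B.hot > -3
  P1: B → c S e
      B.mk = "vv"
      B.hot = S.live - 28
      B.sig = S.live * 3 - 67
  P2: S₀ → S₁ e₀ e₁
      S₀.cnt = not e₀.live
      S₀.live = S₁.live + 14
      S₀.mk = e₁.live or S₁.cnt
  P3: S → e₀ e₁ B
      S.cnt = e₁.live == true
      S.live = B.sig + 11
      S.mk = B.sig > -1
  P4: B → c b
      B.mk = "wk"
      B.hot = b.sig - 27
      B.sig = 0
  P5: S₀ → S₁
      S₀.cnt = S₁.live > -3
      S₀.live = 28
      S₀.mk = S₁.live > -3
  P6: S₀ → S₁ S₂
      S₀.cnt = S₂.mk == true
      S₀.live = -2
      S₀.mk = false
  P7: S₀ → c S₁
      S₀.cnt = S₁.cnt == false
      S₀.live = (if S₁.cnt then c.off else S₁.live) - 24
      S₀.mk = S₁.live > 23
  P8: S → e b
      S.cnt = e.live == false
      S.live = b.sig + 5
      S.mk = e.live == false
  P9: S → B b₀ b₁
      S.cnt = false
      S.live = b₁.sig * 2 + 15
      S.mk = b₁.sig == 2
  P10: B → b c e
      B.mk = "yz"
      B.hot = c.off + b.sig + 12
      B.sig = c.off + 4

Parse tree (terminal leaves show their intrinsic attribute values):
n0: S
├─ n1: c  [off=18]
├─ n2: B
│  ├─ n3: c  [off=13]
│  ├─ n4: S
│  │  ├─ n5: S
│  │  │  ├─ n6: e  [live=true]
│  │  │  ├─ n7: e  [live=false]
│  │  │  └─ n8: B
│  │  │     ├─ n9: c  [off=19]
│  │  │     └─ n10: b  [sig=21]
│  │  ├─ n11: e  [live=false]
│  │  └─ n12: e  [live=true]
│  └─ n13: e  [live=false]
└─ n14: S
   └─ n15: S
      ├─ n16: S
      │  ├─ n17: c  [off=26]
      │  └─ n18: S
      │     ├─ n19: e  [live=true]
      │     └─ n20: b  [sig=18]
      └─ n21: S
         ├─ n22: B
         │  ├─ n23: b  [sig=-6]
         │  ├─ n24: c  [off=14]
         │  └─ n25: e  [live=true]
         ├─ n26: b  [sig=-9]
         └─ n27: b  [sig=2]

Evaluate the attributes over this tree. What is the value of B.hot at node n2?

-3

1. n1.off = 18  [terminal]
2. n3.off = 13  [terminal]
3. n6.live = true  [terminal]
4. n7.live = false  [terminal]
5. n9.off = 19  [terminal]
6. n10.sig = 21  [terminal]
7. n8.mk = "wk"  ["wk"]
8. n8.hot = -6  [b.sig - 27]
9. n8.sig = 0  [0]
10. n5.cnt = false  [e₁.live == true]
11. n5.live = 11  [B.sig + 11]
12. n5.mk = true  [B.sig > -1]
13. n11.live = false  [terminal]
14. n12.live = true  [terminal]
15. n4.cnt = true  [not e₀.live]
16. n4.live = 25  [S₁.live + 14]
17. n4.mk = true  [e₁.live or S₁.cnt]
18. n13.live = false  [terminal]
19. n2.mk = "vv"  ["vv"]
20. n2.hot = -3  [S.live - 28]
21. n2.sig = 8  [S.live * 3 - 67]
22. n17.off = 26  [terminal]
23. n19.live = true  [terminal]
24. n20.sig = 18  [terminal]
25. n18.cnt = false  [e.live == false]
26. n18.live = 23  [b.sig + 5]
27. n18.mk = false  [e.live == false]
28. n16.cnt = true  [S₁.cnt == false]
29. n16.live = -1  [(if S₁.cnt then c.off else S₁.live) - 24]
30. n16.mk = false  [S₁.live > 23]
31. n23.sig = -6  [terminal]
32. n24.off = 14  [terminal]
33. n25.live = true  [terminal]
34. n22.mk = "yz"  ["yz"]
35. n22.hot = 20  [c.off + b.sig + 12]
36. n22.sig = 18  [c.off + 4]
37. n26.sig = -9  [terminal]
38. n27.sig = 2  [terminal]
39. n21.cnt = false  [false]
40. n21.live = 19  [b₁.sig * 2 + 15]
41. n21.mk = true  [b₁.sig == 2]
42. n15.cnt = true  [S₂.mk == true]
43. n15.live = -2  [-2]
44. n15.mk = false  [false]
45. n14.cnt = true  [S₁.live > -3]
46. n14.live = 28  [28]
47. n14.mk = true  [S₁.live > -3]
48. n0.cnt = false  [false]
49. n0.live = 22  [c.off + 4]
50. n0.mk = false  [B.hot > -3]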